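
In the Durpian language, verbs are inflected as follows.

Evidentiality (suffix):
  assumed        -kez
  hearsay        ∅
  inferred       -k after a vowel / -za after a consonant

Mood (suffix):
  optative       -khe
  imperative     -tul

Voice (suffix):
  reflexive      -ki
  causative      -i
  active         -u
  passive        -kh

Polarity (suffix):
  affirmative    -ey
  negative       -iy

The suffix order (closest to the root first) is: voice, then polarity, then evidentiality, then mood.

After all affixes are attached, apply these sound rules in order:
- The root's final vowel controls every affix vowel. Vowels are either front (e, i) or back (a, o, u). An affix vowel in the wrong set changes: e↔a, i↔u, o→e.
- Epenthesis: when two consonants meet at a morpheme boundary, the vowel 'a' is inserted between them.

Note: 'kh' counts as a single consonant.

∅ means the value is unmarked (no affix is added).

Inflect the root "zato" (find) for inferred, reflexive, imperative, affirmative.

zatokuayazatul

Attach voice reflexive -ki → zatoki.
Attach polarity affirmative -ey → zatokiey.
Attach evidentiality inferred -za (after consonant 'y') → zatokieyza.
Attach mood imperative -tul → zatokieyzatul.
Apply vowel harmony: zatokieyzatul → zatokuayzatul.
Apply epenthesis: zatokuayzatul → zatokuayazatul.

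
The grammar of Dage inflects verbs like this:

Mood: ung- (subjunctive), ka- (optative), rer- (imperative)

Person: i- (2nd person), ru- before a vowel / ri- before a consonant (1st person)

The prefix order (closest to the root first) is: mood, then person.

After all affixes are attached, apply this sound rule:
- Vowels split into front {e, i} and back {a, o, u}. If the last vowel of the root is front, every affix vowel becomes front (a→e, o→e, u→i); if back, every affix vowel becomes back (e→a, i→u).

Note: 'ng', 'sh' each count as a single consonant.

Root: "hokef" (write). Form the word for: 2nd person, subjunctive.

iinghokef

Attach mood subjunctive ung- → unghokef.
Attach person 2nd person i- → iunghokef.
Apply vowel harmony: iunghokef → iinghokef.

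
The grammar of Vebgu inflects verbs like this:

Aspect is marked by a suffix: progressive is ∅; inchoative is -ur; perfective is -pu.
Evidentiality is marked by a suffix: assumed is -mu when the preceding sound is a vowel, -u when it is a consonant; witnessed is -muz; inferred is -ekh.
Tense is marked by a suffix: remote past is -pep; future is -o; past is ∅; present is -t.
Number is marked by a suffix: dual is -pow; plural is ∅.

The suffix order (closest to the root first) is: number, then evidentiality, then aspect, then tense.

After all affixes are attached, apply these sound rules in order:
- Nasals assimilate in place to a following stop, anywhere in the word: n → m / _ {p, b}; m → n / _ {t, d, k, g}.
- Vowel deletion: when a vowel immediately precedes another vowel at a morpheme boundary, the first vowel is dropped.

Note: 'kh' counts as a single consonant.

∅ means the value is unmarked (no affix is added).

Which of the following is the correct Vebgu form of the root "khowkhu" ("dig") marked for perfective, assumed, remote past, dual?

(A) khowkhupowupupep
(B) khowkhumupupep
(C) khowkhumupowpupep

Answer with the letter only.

A

Attach number dual -pow → khowkhupow.
Attach evidentiality assumed -u (after consonant 'w') → khowkhupowu.
Attach aspect perfective -pu → khowkhupowupu.
Attach tense remote past -pep → khowkhupowupupep.
Nasal assimilation: no change.
Vowel deletion: no change.
So the correct form is khowkhupowupupep, option (A).
(B) khowkhumupupep is wrong: it uses plural instead of dual for number.
(C) khowkhumupowpupep is wrong: it has the affixes in the wrong order.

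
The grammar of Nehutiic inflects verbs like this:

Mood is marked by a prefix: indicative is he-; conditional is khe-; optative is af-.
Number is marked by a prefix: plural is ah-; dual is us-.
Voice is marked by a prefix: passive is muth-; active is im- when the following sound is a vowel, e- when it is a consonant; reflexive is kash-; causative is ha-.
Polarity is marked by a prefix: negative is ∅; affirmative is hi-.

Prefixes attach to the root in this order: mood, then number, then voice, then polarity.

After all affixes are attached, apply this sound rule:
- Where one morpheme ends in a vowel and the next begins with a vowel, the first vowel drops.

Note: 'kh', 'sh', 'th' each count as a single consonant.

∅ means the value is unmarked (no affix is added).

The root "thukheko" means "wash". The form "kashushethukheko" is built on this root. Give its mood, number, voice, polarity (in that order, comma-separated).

Segment: kash-us-he-thukheko.
mood: he- → indicative.
number: us- → dual.
voice: kash- → reflexive.
polarity: ∅ → negative.

indicative, dual, reflexive, negative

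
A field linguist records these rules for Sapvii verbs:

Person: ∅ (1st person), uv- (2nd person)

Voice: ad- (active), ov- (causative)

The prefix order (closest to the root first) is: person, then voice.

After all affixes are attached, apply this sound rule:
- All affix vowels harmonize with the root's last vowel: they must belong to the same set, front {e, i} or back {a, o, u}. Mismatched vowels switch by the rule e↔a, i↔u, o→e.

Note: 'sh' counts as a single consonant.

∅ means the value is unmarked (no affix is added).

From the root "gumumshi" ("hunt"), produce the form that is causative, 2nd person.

evivgumumshi

Attach person 2nd person uv- → uvgumumshi.
Attach voice causative ov- → ovuvgumumshi.
Apply vowel harmony: ovuvgumumshi → evivgumumshi.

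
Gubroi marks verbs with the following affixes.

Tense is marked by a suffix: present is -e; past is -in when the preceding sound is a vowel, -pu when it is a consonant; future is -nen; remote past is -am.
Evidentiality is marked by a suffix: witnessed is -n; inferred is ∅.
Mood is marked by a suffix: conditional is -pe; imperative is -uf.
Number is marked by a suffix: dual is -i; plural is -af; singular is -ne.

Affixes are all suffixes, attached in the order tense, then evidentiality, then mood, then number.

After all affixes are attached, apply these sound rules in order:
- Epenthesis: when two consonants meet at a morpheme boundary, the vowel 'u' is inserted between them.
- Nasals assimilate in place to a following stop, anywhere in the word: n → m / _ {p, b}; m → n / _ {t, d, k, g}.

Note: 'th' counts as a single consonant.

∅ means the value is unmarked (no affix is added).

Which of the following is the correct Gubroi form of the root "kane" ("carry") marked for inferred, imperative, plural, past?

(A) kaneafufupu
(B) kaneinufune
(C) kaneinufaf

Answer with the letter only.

Attach tense past -in (after vowel 'e') → kanein.
evidentiality = inferred: zero marking, form stays kanein.
Attach mood imperative -uf → kaneinuf.
Attach number plural -af → kaneinufaf.
Epenthesis: no change.
Nasal assimilation: no change.
So the correct form is kaneinufaf, option (C).
(B) kaneinufune is wrong: it uses singular instead of plural for number.
(A) kaneafufupu is wrong: it has the affixes in the wrong order.

C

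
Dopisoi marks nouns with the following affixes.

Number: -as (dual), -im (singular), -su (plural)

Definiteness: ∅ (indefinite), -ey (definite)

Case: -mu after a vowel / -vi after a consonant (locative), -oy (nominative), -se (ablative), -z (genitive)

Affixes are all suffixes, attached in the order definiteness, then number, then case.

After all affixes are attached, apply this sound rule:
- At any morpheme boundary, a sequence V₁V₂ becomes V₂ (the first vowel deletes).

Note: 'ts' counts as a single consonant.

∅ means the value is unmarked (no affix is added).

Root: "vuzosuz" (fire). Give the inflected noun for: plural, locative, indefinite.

vuzosuzsumu

definiteness = indefinite: zero marking, form stays vuzosuz.
Attach number plural -su → vuzosuzsu.
Attach case locative -mu (after vowel 'u') → vuzosuzsumu.
Vowel deletion: no change.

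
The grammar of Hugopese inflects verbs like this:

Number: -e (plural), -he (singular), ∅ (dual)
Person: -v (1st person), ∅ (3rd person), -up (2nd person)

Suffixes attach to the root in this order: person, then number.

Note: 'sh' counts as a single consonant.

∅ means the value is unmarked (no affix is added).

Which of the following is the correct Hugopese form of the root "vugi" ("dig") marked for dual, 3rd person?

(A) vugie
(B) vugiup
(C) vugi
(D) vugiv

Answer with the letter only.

person = 3rd person: zero marking, form stays vugi.
number = dual: zero marking, form stays vugi.
So the correct form is vugi, option (C).
(B) vugiup is wrong: it uses 2nd person instead of 3rd person for person.
(A) vugie is wrong: it uses plural instead of dual for number.
(D) vugiv is wrong: it uses 1st person instead of 3rd person for person.

C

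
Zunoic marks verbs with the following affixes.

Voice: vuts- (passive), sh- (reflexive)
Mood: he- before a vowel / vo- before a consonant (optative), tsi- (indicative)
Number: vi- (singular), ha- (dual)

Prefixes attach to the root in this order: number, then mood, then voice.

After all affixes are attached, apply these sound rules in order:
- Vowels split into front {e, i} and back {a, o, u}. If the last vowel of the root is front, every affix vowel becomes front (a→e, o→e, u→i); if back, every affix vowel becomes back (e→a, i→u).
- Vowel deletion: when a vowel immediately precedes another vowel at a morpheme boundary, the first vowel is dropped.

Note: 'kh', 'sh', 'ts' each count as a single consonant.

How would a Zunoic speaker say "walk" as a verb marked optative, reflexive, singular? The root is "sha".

shvovusha

Attach number singular vi- → visha.
Attach mood optative vo- (before consonant 'v') → vovisha.
Attach voice reflexive sh- → shvovisha.
Apply vowel harmony: shvovisha → shvovusha.
Vowel deletion: no change.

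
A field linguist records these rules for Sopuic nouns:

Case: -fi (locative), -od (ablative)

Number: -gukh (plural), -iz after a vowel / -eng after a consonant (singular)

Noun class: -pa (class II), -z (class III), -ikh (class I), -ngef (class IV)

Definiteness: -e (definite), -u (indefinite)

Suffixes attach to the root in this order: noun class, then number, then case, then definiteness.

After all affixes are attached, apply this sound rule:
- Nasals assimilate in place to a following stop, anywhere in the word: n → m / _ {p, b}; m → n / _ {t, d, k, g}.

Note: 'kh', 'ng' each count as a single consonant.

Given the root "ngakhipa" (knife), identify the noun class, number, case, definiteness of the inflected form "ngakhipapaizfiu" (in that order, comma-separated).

class II, singular, locative, indefinite

Segment: ngakhipa-pa-iz-fi-u.
noun class: -pa → class II.
number: -iz/eng → singular.
case: -fi → locative.
definiteness: -u → indefinite.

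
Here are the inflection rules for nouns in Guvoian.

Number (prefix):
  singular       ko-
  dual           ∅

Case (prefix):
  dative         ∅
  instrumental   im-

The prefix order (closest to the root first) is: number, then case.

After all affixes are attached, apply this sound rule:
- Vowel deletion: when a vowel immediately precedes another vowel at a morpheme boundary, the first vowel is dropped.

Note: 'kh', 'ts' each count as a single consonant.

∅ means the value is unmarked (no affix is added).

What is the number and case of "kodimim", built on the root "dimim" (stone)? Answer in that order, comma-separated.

Segment: ko-dimim.
number: ko- → singular.
case: ∅ → dative.

singular, dative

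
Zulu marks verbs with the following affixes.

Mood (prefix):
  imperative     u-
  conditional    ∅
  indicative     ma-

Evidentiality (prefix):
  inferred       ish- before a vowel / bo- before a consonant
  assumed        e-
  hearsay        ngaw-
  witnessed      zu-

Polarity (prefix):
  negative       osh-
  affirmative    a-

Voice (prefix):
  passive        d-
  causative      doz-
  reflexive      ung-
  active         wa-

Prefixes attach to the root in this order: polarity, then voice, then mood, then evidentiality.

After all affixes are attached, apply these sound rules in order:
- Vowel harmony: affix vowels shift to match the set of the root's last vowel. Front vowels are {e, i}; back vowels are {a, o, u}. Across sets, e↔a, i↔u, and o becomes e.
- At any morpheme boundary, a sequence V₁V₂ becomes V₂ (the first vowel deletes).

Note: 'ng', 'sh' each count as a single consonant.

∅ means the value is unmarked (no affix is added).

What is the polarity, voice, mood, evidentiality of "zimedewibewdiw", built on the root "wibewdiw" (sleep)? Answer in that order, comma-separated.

affirmative, passive, indicative, witnessed

Segment: zu-ma-d-a-wibewdiw.
polarity: a- → affirmative.
voice: d- → passive.
mood: ma- → indicative.
evidentiality: zu- → witnessed.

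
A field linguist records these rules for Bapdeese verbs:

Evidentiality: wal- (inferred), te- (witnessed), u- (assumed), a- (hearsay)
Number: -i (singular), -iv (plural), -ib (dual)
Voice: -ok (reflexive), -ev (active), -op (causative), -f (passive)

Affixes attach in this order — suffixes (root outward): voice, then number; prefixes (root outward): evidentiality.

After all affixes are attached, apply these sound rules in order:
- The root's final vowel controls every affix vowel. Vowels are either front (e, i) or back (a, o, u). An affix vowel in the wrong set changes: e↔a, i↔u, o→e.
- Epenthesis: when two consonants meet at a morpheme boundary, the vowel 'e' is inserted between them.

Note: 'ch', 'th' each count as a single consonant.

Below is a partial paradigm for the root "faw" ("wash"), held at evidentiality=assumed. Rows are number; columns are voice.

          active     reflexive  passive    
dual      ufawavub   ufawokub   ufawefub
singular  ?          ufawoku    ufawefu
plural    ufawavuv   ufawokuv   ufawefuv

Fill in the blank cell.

ufawavu

Attach evidentiality assumed u- → ufaw.
Attach voice active -ev → ufawev.
Attach number singular -i → ufawevi.
Apply vowel harmony: ufawevi → ufawavu.
Epenthesis: no change.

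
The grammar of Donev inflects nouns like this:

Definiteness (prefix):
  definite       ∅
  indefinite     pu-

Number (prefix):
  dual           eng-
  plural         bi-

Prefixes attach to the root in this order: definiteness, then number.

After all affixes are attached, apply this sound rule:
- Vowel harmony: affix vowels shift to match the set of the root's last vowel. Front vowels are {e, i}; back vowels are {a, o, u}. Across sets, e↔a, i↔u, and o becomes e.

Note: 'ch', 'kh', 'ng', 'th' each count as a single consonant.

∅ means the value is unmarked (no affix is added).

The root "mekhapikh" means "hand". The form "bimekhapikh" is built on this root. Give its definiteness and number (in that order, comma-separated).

definite, plural

Segment: bi-mekhapikh.
definiteness: ∅ → definite.
number: bi- → plural.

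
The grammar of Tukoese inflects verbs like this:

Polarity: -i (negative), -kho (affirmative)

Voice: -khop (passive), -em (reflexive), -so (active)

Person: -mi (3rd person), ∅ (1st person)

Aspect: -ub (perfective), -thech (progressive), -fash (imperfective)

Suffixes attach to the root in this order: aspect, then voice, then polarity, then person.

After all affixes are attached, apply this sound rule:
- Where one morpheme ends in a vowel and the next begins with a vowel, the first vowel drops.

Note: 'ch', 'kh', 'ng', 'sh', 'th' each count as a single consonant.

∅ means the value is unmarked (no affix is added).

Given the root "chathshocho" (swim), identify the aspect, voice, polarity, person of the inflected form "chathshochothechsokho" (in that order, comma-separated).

progressive, active, affirmative, 1st person

Segment: chathshocho-thech-so-kho.
aspect: -thech → progressive.
voice: -so → active.
polarity: -kho → affirmative.
person: ∅ → 1st person.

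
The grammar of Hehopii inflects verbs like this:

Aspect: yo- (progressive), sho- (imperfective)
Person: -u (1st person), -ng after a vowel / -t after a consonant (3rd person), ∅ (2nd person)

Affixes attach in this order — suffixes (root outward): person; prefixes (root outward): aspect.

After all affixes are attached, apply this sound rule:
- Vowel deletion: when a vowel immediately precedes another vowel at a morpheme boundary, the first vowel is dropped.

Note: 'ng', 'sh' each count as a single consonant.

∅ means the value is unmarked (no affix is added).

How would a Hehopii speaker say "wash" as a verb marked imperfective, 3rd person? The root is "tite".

shotiteng

Attach person 3rd person -ng (after vowel 'e') → titeng.
Attach aspect imperfective sho- → shotiteng.
Vowel deletion: no change.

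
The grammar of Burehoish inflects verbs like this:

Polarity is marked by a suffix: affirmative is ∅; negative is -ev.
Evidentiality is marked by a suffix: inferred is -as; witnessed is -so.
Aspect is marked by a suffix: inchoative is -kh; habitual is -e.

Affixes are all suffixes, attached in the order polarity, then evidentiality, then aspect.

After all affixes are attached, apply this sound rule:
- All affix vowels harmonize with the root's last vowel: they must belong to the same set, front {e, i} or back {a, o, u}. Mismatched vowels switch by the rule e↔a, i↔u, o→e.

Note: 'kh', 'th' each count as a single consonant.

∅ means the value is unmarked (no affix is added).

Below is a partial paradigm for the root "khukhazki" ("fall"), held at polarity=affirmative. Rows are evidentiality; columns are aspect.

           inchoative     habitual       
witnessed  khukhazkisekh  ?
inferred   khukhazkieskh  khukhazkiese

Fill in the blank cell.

polarity = affirmative: zero marking, form stays khukhazki.
Attach evidentiality witnessed -so → khukhazkiso.
Attach aspect habitual -e → khukhazkisoe.
Apply vowel harmony: khukhazkisoe → khukhazkisee.

khukhazkisee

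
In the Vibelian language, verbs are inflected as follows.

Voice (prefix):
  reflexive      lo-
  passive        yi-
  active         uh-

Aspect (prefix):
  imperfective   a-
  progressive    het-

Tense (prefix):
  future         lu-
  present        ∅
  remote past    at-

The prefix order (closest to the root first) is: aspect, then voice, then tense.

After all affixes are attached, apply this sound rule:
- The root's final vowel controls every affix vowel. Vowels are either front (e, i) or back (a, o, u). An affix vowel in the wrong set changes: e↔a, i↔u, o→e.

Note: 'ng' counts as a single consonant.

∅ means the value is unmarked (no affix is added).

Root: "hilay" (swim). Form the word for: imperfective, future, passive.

luyuahilay

Attach aspect imperfective a- → ahilay.
Attach voice passive yi- → yiahilay.
Attach tense future lu- → luyiahilay.
Apply vowel harmony: luyiahilay → luyuahilay.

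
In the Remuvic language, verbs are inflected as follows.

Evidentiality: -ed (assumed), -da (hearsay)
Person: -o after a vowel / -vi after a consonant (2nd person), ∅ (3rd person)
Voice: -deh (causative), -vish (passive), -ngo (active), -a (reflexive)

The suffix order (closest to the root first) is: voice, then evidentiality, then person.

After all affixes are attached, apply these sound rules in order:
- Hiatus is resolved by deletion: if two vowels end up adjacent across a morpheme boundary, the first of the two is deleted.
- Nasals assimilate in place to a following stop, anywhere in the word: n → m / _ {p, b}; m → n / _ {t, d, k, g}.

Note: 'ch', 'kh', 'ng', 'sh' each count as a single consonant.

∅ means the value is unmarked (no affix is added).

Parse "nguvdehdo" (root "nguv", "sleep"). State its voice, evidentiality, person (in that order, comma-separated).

Segment: nguv-deh-da-o.
voice: -deh → causative.
evidentiality: -da → hearsay.
person: -o/vi → 2nd person.

causative, hearsay, 2nd person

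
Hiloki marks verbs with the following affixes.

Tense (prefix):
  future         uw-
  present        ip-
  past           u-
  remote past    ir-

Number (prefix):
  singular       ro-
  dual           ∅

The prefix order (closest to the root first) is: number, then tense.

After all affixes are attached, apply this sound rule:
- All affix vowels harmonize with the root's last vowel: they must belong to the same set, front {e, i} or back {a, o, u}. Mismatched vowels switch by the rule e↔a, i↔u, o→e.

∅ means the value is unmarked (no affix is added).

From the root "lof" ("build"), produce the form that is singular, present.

Attach number singular ro- → rolof.
Attach tense present ip- → iprolof.
Apply vowel harmony: iprolof → uprolof.

uprolof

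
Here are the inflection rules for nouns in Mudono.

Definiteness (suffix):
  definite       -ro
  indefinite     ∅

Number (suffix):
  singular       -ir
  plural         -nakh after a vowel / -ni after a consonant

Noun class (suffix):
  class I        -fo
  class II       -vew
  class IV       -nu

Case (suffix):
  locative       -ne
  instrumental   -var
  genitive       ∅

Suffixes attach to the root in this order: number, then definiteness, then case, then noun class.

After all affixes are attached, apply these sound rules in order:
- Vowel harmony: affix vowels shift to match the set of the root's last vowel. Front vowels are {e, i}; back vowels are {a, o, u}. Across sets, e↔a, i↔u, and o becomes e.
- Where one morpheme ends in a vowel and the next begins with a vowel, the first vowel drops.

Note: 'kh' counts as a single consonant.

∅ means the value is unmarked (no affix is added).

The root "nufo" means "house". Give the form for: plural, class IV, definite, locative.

nufonakhronanu

Attach number plural -nakh (after vowel 'o') → nufonakh.
Attach definiteness definite -ro → nufonakhro.
Attach case locative -ne → nufonakhrone.
Attach noun class class IV -nu → nufonakhronenu.
Apply vowel harmony: nufonakhronenu → nufonakhronanu.
Vowel deletion: no change.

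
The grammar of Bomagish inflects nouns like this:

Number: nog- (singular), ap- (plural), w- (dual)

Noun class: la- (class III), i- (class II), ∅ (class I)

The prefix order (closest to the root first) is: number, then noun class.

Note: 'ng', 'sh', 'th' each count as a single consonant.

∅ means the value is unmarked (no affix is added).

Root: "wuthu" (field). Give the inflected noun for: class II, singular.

inogwuthu

Attach number singular nog- → nogwuthu.
Attach noun class class II i- → inogwuthu.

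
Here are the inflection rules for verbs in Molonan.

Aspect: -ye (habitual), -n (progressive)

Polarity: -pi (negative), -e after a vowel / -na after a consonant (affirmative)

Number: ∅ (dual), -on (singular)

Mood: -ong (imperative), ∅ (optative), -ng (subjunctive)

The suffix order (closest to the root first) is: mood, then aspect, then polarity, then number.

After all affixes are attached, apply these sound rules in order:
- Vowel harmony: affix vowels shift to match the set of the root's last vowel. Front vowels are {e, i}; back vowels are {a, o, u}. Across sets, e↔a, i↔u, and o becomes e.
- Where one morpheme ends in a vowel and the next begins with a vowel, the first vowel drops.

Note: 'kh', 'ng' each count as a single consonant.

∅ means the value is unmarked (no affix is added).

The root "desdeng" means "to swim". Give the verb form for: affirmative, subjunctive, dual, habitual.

Attach mood subjunctive -ng → desdengng.
Attach aspect habitual -ye → desdengngye.
Attach polarity affirmative -e (after vowel 'e') → desdengngyee.
number = dual: zero marking, form stays desdengngyee.
Vowel harmony: no change.
Apply vowel deletion: desdengngyee → desdengngye.

desdengngye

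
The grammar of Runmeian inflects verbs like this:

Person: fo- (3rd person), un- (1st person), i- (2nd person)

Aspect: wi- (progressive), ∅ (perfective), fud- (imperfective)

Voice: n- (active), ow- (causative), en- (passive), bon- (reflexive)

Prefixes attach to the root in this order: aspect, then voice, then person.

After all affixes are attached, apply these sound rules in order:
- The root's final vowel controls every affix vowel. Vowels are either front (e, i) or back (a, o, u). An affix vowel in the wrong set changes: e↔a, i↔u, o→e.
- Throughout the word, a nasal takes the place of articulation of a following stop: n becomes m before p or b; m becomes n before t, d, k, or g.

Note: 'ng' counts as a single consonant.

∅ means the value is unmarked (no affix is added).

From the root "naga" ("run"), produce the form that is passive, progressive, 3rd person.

Attach aspect progressive wi- → winaga.
Attach voice passive en- → enwinaga.
Attach person 3rd person fo- → foenwinaga.
Apply vowel harmony: foenwinaga → foanwunaga.
Nasal assimilation: no change.

foanwunaga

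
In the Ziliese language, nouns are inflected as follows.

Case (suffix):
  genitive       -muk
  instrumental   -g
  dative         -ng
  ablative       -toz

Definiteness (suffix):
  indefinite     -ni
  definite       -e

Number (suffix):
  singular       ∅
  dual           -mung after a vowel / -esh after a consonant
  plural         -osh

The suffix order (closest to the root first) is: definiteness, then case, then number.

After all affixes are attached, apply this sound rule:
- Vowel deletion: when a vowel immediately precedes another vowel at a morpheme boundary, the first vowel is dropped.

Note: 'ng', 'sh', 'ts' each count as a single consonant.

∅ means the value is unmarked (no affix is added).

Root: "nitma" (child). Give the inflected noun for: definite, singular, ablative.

Attach definiteness definite -e → nitmae.
Attach case ablative -toz → nitmaetoz.
number = singular: zero marking, form stays nitmaetoz.
Apply vowel deletion: nitmaetoz → nitmetoz.

nitmetoz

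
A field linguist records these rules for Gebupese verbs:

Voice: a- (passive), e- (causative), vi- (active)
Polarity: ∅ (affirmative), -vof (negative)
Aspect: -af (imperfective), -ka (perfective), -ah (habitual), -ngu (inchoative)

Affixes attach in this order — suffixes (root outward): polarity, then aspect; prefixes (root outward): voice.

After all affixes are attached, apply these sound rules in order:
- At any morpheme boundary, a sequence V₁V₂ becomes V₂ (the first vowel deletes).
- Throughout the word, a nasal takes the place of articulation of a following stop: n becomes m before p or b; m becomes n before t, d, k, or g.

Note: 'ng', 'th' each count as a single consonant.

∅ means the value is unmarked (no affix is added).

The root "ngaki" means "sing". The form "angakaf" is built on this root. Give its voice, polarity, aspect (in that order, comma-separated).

Segment: a-ngaki-af.
voice: a- → passive.
polarity: ∅ → affirmative.
aspect: -af → imperfective.

passive, affirmative, imperfective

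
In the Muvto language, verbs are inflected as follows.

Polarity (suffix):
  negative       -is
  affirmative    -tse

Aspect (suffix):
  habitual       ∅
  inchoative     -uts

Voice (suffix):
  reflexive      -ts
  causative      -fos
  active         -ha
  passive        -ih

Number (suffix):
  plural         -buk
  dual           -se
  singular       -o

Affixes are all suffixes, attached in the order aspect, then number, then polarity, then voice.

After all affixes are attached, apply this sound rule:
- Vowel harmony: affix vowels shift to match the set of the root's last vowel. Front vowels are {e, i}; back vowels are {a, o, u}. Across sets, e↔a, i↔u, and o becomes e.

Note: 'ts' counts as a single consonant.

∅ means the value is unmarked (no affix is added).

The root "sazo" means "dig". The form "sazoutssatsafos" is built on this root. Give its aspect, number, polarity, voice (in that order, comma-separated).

Segment: sazo-uts-se-tse-fos.
aspect: -uts → inchoative.
number: -se → dual.
polarity: -tse → affirmative.
voice: -fos → causative.

inchoative, dual, affirmative, causative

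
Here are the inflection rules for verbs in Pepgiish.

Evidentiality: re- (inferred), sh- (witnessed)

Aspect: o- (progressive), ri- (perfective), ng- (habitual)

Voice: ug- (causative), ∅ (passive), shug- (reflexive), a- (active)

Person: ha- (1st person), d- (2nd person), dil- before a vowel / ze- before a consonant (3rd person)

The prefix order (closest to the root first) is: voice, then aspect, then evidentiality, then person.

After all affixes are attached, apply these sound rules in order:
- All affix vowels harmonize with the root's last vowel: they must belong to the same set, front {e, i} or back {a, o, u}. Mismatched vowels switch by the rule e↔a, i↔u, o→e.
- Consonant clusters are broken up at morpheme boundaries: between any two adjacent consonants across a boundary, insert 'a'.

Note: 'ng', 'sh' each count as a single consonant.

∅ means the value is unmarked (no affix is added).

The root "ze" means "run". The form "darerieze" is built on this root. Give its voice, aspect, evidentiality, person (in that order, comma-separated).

active, perfective, inferred, 2nd person

Segment: d-re-ri-a-ze.
voice: a- → active.
aspect: ri- → perfective.
evidentiality: re- → inferred.
person: d- → 2nd person.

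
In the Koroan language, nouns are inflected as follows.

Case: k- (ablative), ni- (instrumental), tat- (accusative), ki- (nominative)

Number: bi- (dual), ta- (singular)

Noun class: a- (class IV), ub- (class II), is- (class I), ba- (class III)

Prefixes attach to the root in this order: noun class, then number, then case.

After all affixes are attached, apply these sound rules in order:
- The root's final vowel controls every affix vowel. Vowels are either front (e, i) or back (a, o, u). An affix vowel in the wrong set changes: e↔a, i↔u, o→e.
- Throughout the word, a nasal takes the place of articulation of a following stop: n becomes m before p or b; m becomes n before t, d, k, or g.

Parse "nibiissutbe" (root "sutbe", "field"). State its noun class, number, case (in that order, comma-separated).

class I, dual, instrumental

Segment: ni-bi-is-sutbe.
noun class: is- → class I.
number: bi- → dual.
case: ni- → instrumental.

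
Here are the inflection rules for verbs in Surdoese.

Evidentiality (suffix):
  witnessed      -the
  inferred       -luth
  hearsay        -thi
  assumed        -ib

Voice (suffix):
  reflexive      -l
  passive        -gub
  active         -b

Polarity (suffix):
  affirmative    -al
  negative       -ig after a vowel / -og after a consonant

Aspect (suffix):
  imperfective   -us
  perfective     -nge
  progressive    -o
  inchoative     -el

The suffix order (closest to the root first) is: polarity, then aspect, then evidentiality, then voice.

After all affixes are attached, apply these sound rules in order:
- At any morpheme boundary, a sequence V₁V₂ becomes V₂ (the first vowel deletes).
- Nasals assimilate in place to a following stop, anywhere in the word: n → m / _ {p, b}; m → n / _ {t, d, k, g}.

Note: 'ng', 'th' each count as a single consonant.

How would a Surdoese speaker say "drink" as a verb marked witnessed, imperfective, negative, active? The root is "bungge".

Attach polarity negative -ig (after vowel 'e') → bunggeig.
Attach aspect imperfective -us → bunggeigus.
Attach evidentiality witnessed -the → bunggeigusthe.
Attach voice active -b → bunggeigustheb.
Apply vowel deletion: bunggeigustheb → bunggigustheb.
Nasal assimilation: no change.

bunggigustheb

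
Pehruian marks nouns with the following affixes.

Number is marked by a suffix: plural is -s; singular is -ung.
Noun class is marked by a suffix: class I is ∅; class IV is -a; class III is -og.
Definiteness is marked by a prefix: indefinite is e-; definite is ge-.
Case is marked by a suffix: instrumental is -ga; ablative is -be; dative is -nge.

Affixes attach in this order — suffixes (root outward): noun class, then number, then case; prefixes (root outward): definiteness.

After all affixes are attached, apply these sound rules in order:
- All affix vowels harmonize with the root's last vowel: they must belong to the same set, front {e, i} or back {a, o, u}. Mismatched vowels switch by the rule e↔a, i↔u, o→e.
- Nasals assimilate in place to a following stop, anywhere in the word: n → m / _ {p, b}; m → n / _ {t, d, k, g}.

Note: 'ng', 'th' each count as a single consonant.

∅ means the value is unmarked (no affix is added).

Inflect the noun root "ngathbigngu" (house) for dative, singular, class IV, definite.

Attach noun class class IV -a → ngathbigngua.
Attach definiteness definite ge- → gengathbigngua.
Attach number singular -ung → gengathbignguaung.
Attach case dative -nge → gengathbignguaungnge.
Apply vowel harmony: gengathbignguaungnge → gangathbignguaungnga.
Nasal assimilation: no change.

gangathbignguaungnga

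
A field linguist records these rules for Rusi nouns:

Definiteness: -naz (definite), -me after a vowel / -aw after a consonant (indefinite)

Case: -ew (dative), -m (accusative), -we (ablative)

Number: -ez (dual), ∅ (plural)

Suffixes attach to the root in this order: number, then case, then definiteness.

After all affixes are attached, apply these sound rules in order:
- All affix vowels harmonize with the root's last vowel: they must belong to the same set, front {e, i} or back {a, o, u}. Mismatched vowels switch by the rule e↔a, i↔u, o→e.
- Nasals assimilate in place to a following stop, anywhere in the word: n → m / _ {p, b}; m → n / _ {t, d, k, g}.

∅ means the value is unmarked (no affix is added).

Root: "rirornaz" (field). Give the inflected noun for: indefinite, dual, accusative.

Attach number dual -ez → rirornazez.
Attach case accusative -m → rirornazezm.
Attach definiteness indefinite -aw (after consonant 'm') → rirornazezmaw.
Apply vowel harmony: rirornazezmaw → rirornazazmaw.
Nasal assimilation: no change.

rirornazazmaw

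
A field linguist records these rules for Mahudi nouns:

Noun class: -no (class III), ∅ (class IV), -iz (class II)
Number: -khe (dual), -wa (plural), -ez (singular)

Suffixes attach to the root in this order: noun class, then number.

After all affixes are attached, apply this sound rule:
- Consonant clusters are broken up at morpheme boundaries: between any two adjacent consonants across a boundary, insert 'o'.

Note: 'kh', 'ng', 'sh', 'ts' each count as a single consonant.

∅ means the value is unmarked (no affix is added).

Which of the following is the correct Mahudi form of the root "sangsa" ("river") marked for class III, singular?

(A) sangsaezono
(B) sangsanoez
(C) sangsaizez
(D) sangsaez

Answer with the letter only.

Attach noun class class III -no → sangsano.
Attach number singular -ez → sangsanoez.
Epenthesis: no change.
So the correct form is sangsanoez, option (B).
(D) sangsaez is wrong: it uses class IV instead of class III for noun class.
(A) sangsaezono is wrong: it has the affixes in the wrong order.
(C) sangsaizez is wrong: it uses class II instead of class III for noun class.

B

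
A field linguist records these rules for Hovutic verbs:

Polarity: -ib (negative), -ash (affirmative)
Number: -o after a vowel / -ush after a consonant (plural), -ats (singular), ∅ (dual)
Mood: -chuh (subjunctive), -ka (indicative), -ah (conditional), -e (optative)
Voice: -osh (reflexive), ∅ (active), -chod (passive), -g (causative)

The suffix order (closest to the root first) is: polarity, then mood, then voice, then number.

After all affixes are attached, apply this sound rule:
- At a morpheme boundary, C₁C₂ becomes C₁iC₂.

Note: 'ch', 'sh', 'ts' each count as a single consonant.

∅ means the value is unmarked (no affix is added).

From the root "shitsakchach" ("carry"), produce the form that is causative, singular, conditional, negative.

Attach polarity negative -ib → shitsakchachib.
Attach mood conditional -ah → shitsakchachibah.
Attach voice causative -g → shitsakchachibahg.
Attach number singular -ats → shitsakchachibahgats.
Apply epenthesis: shitsakchachibahgats → shitsakchachibahigats.

shitsakchachibahigats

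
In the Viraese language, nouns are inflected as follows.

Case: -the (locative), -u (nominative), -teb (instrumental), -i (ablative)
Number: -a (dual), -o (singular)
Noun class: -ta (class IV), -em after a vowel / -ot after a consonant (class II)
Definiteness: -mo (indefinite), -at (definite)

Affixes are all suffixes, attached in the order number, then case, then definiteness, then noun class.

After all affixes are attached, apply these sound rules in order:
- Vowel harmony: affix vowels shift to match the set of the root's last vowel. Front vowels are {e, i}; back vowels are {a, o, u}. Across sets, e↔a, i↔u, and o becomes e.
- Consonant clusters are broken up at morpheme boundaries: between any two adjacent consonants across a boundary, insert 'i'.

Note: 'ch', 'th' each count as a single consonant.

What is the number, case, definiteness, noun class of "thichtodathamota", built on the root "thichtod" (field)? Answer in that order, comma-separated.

Segment: thichtod-a-the-mo-ta.
number: -a → dual.
case: -the → locative.
definiteness: -mo → indefinite.
noun class: -ta → class IV.

dual, locative, indefinite, class IV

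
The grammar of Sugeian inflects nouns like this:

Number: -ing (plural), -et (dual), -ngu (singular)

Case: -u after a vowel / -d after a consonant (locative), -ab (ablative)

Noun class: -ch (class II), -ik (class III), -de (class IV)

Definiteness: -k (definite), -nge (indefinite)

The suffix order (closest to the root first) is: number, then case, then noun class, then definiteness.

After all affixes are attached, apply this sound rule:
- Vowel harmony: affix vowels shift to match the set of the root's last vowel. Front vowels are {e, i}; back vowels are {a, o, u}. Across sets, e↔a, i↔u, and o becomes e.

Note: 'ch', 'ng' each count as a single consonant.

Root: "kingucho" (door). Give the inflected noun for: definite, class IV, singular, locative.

kinguchonguudak

Attach number singular -ngu → kinguchongu.
Attach case locative -u (after vowel 'u') → kinguchonguu.
Attach noun class class IV -de → kinguchonguude.
Attach definiteness definite -k → kinguchonguudek.
Apply vowel harmony: kinguchonguudek → kinguchonguudak.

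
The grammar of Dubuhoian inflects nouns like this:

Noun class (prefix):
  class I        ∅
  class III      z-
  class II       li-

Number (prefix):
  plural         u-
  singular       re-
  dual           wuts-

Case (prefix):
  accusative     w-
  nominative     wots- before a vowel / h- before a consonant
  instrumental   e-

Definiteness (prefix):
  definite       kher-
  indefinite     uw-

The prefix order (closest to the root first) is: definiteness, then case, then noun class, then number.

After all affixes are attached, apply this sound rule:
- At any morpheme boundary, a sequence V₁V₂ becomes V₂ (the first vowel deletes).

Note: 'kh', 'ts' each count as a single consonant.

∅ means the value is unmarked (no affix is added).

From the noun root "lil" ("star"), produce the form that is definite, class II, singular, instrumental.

relekherlil

Attach definiteness definite kher- → kherlil.
Attach case instrumental e- → ekherlil.
Attach noun class class II li- → liekherlil.
Attach number singular re- → reliekherlil.
Apply vowel deletion: reliekherlil → relekherlil.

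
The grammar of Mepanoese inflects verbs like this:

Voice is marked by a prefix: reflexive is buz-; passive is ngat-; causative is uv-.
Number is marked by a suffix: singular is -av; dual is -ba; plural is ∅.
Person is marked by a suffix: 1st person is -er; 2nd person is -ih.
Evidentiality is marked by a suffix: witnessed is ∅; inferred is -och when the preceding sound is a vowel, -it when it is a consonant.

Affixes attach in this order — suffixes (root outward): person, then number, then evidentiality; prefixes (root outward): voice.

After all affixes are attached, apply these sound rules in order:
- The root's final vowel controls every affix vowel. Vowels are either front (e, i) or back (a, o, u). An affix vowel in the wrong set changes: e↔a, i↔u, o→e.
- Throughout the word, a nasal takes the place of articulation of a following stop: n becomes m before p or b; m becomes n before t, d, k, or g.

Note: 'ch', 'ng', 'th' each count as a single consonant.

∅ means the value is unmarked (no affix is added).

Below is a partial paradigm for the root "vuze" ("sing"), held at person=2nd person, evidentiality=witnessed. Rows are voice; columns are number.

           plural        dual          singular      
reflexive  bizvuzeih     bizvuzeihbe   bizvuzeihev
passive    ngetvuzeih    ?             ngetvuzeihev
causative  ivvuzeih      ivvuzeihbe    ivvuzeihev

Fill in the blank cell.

Attach person 2nd person -ih → vuzeih.
Attach number dual -ba → vuzeihba.
Attach voice passive ngat- → ngatvuzeihba.
evidentiality = witnessed: zero marking, form stays ngatvuzeihba.
Apply vowel harmony: ngatvuzeihba → ngetvuzeihbe.
Nasal assimilation: no change.

ngetvuzeihbe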